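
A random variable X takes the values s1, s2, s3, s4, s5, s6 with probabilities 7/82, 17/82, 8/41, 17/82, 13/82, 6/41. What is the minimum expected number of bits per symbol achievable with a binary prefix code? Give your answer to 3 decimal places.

2.585 bits/symbol

Repeatedly combine the two least-probable nodes; the expected code length is the sum of the merged weights.
merge 7/82 + 6/41 → 19/82
merge 13/82 + 8/41 → 29/82
merge 17/82 + 17/82 → 17/41
merge 19/82 + 29/82 → 24/41
merge 17/41 + 24/41 → 1
L = 19/82 + 29/82 + 17/41 + 24/41 + 1 = 106/41 ≈ 2.585 bits/symbol.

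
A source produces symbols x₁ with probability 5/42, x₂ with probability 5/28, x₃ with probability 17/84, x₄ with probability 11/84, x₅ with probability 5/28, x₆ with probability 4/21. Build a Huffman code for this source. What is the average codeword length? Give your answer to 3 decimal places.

Repeatedly combine the two least-probable nodes; the expected code length is the sum of the merged weights.
merge 5/42 + 11/84 → 1/4
merge 5/28 + 5/28 → 5/14
merge 4/21 + 17/84 → 11/28
merge 1/4 + 5/14 → 17/28
merge 11/28 + 17/28 → 1
L = 1/4 + 5/14 + 11/28 + 17/28 + 1 = 73/28 ≈ 2.607 bits/symbol.

2.607 bits/symbol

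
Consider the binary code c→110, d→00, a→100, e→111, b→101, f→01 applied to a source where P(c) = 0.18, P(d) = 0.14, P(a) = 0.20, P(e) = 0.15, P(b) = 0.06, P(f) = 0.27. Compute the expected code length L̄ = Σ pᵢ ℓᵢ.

2.59 bits/symbol

L̄ = Σ pᵢ·ℓᵢ = 0.18·3 + 0.14·2 + 0.20·3 + 0.15·3 + 0.06·3 + 0.27·2 = 2.59 bits/symbol.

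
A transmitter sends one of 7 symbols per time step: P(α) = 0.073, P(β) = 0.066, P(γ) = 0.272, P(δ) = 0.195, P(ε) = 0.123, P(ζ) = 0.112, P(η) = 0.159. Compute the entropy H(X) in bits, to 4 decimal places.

2.6527 bits

H = −Σ pᵢ log₂ pᵢ.
−0.073·log₂(0.073) = 0.2756
−0.066·log₂(0.066) = 0.2588
−0.272·log₂(0.272) = 0.5109
−0.195·log₂(0.195) = 0.4599
−0.123·log₂(0.123) = 0.3719
−0.112·log₂(0.112) = 0.3537
−0.159·log₂(0.159) = 0.4218
Sum ≈ 2.6527 → 2.6527 bits.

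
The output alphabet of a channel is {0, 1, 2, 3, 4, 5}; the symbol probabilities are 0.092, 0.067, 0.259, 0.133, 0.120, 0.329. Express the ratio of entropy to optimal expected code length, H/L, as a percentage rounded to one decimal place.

Entropy H = −Σ p log₂ p ≈ 2.3646 bits.
Huffman merges: 67/1000+23/250→159/1000; 3/25+133/1000→253/1000; 159/1000+253/1000→103/250; 259/1000+329/1000→147/250; 103/250+147/250→1. L = 603/250 ≈ 2.4120.
Efficiency = H/L = 2.3646/2.4120 = 98.0%.

98.0%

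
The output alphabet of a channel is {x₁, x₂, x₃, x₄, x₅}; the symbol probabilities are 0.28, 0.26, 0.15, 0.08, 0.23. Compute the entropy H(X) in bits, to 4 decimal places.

2.2092 bits

H = −Σ pᵢ log₂ pᵢ.
−0.28·log₂(0.28) = 0.5142
−0.26·log₂(0.26) = 0.5053
−0.15·log₂(0.15) = 0.4105
−0.08·log₂(0.08) = 0.2915
−0.23·log₂(0.23) = 0.4877
Sum ≈ 2.2092 → 2.2092 bits.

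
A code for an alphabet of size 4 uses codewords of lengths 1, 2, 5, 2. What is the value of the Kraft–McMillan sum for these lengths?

1.03125

With common denominator 2^5 = 32: Σ 2^(−ℓᵢ) = 16/32 + 8/32 + 1/32 + 8/32 = 33/32 = 1.03125.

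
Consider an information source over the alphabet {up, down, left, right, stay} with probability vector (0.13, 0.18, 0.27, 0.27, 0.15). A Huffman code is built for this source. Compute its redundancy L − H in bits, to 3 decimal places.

Entropy H = −Σ p log₂ p ≈ 2.2585 bits.
Huffman merges: 13/100+3/20→7/25; 9/50+27/100→9/20; 27/100+7/25→11/20; 9/20+11/20→1. L = 57/25 ≈ 2.2800.
L − H = 2.2800 − 2.2585 = 0.021 bits.

0.021 bits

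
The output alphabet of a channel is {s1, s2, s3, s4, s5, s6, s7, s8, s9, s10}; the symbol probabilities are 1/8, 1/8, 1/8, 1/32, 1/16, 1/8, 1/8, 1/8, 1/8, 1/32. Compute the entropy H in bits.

Each probability is a power of 1/2, so log₂(1/p) is an integer.
H = Σ p·log₂(1/p) = 1/8·3 + 1/8·3 + 1/8·3 + 1/32·5 + 1/16·4 + 1/8·3 + 1/8·3 + 1/8·3 + 1/8·3 + 1/32·5 = 3.1875 bits.

3.1875 bits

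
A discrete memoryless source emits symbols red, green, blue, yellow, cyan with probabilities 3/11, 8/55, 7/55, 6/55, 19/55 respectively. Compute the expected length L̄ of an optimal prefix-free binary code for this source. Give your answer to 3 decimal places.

2.236 bits/symbol

Repeatedly combine the two least-probable nodes; the expected code length is the sum of the merged weights.
merge 6/55 + 7/55 → 13/55
merge 8/55 + 13/55 → 21/55
merge 3/11 + 19/55 → 34/55
merge 21/55 + 34/55 → 1
L = 13/55 + 21/55 + 34/55 + 1 = 123/55 ≈ 2.236 bits/symbol.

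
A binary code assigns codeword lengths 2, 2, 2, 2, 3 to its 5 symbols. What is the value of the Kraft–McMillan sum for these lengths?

1.125

With common denominator 2^3 = 8: Σ 2^(−ℓᵢ) = 2/8 + 2/8 + 2/8 + 2/8 + 1/8 = 9/8 = 1.125.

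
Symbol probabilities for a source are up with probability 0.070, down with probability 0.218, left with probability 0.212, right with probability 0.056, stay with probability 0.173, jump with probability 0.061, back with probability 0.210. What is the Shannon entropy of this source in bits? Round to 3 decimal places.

H = −Σ pᵢ log₂ pᵢ.
−0.070·log₂(0.070) = 0.2686
−0.218·log₂(0.218) = 0.4791
−0.212·log₂(0.212) = 0.4744
−0.056·log₂(0.056) = 0.2329
−0.173·log₂(0.173) = 0.4379
−0.061·log₂(0.061) = 0.2461
−0.210·log₂(0.210) = 0.4728
Sum ≈ 2.6118 → 2.612 bits.

2.612 bits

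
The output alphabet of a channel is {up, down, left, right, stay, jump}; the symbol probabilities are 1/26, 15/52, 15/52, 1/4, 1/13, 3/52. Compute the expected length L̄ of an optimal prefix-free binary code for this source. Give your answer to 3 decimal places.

Repeatedly combine the two least-probable nodes; the expected code length is the sum of the merged weights.
merge 1/26 + 3/52 → 5/52
merge 1/13 + 5/52 → 9/52
merge 9/52 + 1/4 → 11/26
merge 15/52 + 15/52 → 15/26
merge 11/26 + 15/26 → 1
L = 5/52 + 9/52 + 11/26 + 15/26 + 1 = 59/26 ≈ 2.269 bits/symbol.

2.269 bits/symbol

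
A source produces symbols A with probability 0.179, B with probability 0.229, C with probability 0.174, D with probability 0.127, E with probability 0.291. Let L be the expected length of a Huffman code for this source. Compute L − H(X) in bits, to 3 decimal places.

Entropy H = −Σ p log₂ p ≈ 2.2666 bits.
Huffman merges: 127/1000+87/500→301/1000; 179/1000+229/1000→51/125; 291/1000+301/1000→74/125; 51/125+74/125→1. L = 2301/1000 ≈ 2.3010.
L − H = 2.3010 − 2.2666 = 0.034 bits.

0.034 bits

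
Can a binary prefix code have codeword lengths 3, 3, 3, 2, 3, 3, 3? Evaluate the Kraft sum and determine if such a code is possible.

With common denominator 2^3 = 8: Σ 2^(−ℓᵢ) = 1/8 + 1/8 + 1/8 + 2/8 + 1/8 + 1/8 + 1/8 = 8/8 = 1.
Kraft's inequality requires Σ ≤ 1; here Σ = 1 ≤ 1, so such a prefix code exists.

1; yes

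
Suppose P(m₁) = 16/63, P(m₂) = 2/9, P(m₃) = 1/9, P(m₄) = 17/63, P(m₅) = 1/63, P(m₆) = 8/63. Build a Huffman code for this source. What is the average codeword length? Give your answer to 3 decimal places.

2.381 bits/symbol

Repeatedly combine the two least-probable nodes; the expected code length is the sum of the merged weights.
merge 1/63 + 1/9 → 8/63
merge 8/63 + 8/63 → 16/63
merge 2/9 + 16/63 → 10/21
merge 16/63 + 17/63 → 11/21
merge 10/21 + 11/21 → 1
L = 8/63 + 16/63 + 10/21 + 11/21 + 1 = 50/21 ≈ 2.381 bits/symbol.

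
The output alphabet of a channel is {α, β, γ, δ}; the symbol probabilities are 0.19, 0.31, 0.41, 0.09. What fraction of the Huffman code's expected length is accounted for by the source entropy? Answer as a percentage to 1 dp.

97.3%

Entropy H = −Σ p log₂ p ≈ 1.8191 bits.
Huffman merges: 9/100+19/100→7/25; 7/25+31/100→59/100; 41/100+59/100→1. L = 187/100 ≈ 1.8700.
Efficiency = H/L = 1.8191/1.8700 = 97.3%.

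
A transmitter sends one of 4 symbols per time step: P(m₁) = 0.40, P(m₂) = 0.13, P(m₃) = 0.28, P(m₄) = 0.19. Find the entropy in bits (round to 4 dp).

H = −Σ pᵢ log₂ pᵢ.
−0.40·log₂(0.40) = 0.5288
−0.13·log₂(0.13) = 0.3826
−0.28·log₂(0.28) = 0.5142
−0.19·log₂(0.19) = 0.4552
Sum ≈ 1.8809 → 1.8809 bits.

1.8809 bits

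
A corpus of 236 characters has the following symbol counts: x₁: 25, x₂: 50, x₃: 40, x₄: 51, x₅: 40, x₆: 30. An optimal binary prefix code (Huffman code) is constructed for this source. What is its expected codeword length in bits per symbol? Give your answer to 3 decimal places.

2.572 bits/symbol

Probabilities are the counts divided by 236.
Repeatedly combine the two least-probable nodes; the expected code length is the sum of the merged weights.
merge 25/236 + 15/118 → 55/236
merge 10/59 + 10/59 → 20/59
merge 25/118 + 51/236 → 101/236
merge 55/236 + 20/59 → 135/236
merge 101/236 + 135/236 → 1
L = 55/236 + 20/59 + 101/236 + 135/236 + 1 = 607/236 ≈ 2.572 bits/symbol.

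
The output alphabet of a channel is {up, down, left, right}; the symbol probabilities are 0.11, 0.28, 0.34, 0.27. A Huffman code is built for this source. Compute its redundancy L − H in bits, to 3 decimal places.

0.096 bits

Entropy H = −Σ p log₂ p ≈ 1.9037 bits.
Huffman merges: 11/100+27/100→19/50; 7/25+17/50→31/50; 19/50+31/50→1. L = 2 ≈ 2.0000.
L − H = 2.0000 − 1.9037 = 0.096 bits.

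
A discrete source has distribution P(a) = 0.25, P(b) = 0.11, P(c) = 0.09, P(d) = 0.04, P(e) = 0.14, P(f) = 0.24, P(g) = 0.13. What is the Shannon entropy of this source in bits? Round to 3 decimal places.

H = −Σ pᵢ log₂ pᵢ.
−0.25·log₂(0.25) = 0.5000
−0.11·log₂(0.11) = 0.3503
−0.09·log₂(0.09) = 0.3127
−0.04·log₂(0.04) = 0.1858
−0.14·log₂(0.14) = 0.3971
−0.24·log₂(0.24) = 0.4941
−0.13·log₂(0.13) = 0.3826
Sum ≈ 2.6226 → 2.623 bits.

2.623 bits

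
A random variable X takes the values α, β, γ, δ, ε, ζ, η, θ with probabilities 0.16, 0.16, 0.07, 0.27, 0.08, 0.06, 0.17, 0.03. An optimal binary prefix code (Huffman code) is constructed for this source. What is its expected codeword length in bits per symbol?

Repeatedly combine the two least-probable nodes; the expected code length is the sum of the merged weights.
merge 3/100 + 3/50 → 9/100
merge 7/100 + 2/25 → 3/20
merge 9/100 + 3/20 → 6/25
merge 4/25 + 4/25 → 8/25
merge 17/100 + 6/25 → 41/100
merge 27/100 + 8/25 → 59/100
merge 41/100 + 59/100 → 1
L = 9/100 + 3/20 + 6/25 + 8/25 + 41/100 + 59/100 + 1 = 14/5 = 2.8 bits/symbol.

2.8 bits/symbol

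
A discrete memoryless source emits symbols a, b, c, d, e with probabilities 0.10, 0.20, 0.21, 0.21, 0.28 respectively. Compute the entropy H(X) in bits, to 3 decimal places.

2.256 bits

H = −Σ pᵢ log₂ pᵢ.
−0.10·log₂(0.10) = 0.3322
−0.20·log₂(0.20) = 0.4644
−0.21·log₂(0.21) = 0.4728
−0.21·log₂(0.21) = 0.4728
−0.28·log₂(0.28) = 0.5142
Sum ≈ 2.2564 → 2.256 bits.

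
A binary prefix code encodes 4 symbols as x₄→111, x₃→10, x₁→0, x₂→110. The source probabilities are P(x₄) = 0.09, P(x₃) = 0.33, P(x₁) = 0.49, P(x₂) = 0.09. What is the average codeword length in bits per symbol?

1.69 bits/symbol

L̄ = Σ pᵢ·ℓᵢ = 0.09·3 + 0.33·2 + 0.49·1 + 0.09·3 = 1.69 bits/symbol.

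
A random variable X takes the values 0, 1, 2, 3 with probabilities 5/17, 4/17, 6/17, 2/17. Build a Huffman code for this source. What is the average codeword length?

2 bits/symbol

Repeatedly combine the two least-probable nodes; the expected code length is the sum of the merged weights.
merge 2/17 + 4/17 → 6/17
merge 5/17 + 6/17 → 11/17
merge 6/17 + 11/17 → 1
L = 6/17 + 11/17 + 1 = 2 bits/symbol.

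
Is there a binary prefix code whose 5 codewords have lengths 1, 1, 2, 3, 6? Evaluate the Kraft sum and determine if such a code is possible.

1.390625; no

With common denominator 2^6 = 64: Σ 2^(−ℓᵢ) = 32/64 + 32/64 + 16/64 + 8/64 + 1/64 = 89/64 = 1.390625.
Kraft's inequality requires Σ ≤ 1; here Σ = 1.390625 > 1, so no such prefix code exists.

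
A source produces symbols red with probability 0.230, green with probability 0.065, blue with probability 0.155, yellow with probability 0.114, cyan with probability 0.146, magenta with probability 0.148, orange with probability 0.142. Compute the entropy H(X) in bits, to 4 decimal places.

H = −Σ pᵢ log₂ pᵢ.
−0.230·log₂(0.230) = 0.4877
−0.065·log₂(0.065) = 0.2563
−0.155·log₂(0.155) = 0.4169
−0.114·log₂(0.114) = 0.3571
−0.146·log₂(0.146) = 0.4053
−0.148·log₂(0.148) = 0.4079
−0.142·log₂(0.142) = 0.3999
Sum ≈ 2.7311 → 2.7311 bits.

2.7311 bits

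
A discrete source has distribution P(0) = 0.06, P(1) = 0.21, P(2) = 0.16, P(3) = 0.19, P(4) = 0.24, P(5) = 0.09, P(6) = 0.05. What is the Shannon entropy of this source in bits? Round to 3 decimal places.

H = −Σ pᵢ log₂ pᵢ.
−0.06·log₂(0.06) = 0.2435
−0.21·log₂(0.21) = 0.4728
−0.16·log₂(0.16) = 0.4230
−0.19·log₂(0.19) = 0.4552
−0.24·log₂(0.24) = 0.4941
−0.09·log₂(0.09) = 0.3127
−0.05·log₂(0.05) = 0.2161
Sum ≈ 2.6175 → 2.617 bits.

2.617 bits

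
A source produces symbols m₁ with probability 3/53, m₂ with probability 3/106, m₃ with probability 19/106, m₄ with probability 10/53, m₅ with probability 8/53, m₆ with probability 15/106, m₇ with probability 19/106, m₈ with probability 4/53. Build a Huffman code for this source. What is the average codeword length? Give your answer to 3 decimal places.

2.877 bits/symbol

Repeatedly combine the two least-probable nodes; the expected code length is the sum of the merged weights.
merge 3/106 + 3/53 → 9/106
merge 4/53 + 9/106 → 17/106
merge 15/106 + 8/53 → 31/106
merge 17/106 + 19/106 → 18/53
merge 19/106 + 10/53 → 39/106
merge 31/106 + 18/53 → 67/106
merge 39/106 + 67/106 → 1
L = 9/106 + 17/106 + 31/106 + 18/53 + 39/106 + 67/106 + 1 = 305/106 ≈ 2.877 bits/symbol.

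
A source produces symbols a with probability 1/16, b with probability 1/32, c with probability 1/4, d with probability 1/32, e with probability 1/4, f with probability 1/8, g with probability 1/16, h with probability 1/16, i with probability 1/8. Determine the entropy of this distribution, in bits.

Each probability is a power of 1/2, so log₂(1/p) is an integer.
H = Σ p·log₂(1/p) = 1/16·4 + 1/32·5 + 1/4·2 + 1/32·5 + 1/4·2 + 1/8·3 + 1/16·4 + 1/16·4 + 1/8·3 = 2.8125 bits.

2.8125 bits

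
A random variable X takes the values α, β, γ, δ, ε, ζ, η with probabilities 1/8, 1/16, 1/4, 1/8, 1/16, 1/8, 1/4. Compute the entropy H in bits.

Each probability is a power of 1/2, so log₂(1/p) is an integer.
H = Σ p·log₂(1/p) = 1/8·3 + 1/16·4 + 1/4·2 + 1/8·3 + 1/16·4 + 1/8·3 + 1/4·2 = 2.625 bits.

2.625 bits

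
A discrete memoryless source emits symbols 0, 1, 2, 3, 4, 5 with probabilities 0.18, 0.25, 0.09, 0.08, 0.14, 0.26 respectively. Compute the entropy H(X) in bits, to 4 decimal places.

H = −Σ pᵢ log₂ pᵢ.
−0.18·log₂(0.18) = 0.4453
−0.25·log₂(0.25) = 0.5000
−0.09·log₂(0.09) = 0.3127
−0.08·log₂(0.08) = 0.2915
−0.14·log₂(0.14) = 0.3971
−0.26·log₂(0.26) = 0.5053
Sum ≈ 2.4519 → 2.4519 bits.

2.4519 bits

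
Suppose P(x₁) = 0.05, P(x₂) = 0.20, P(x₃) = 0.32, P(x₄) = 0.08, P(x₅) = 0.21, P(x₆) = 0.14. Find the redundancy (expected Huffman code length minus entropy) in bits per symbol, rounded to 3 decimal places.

0.032 bits

Entropy H = −Σ p log₂ p ≈ 2.3680 bits.
Huffman merges: 1/20+2/25→13/100; 13/100+7/50→27/100; 1/5+21/100→41/100; 27/100+8/25→59/100; 41/100+59/100→1. L = 12/5 ≈ 2.4000.
L − H = 2.4000 − 2.3680 = 0.032 bits.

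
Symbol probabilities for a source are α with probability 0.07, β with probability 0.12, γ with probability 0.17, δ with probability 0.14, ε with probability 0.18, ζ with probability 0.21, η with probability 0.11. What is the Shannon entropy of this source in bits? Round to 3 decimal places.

H = −Σ pᵢ log₂ pᵢ.
−0.07·log₂(0.07) = 0.2686
−0.12·log₂(0.12) = 0.3671
−0.17·log₂(0.17) = 0.4346
−0.14·log₂(0.14) = 0.3971
−0.18·log₂(0.18) = 0.4453
−0.21·log₂(0.21) = 0.4728
−0.11·log₂(0.11) = 0.3503
Sum ≈ 2.7357 → 2.736 bits.

2.736 bits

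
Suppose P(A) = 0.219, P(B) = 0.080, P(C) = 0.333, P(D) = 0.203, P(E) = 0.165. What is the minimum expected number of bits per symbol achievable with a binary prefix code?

2.245 bits/symbol

Repeatedly combine the two least-probable nodes; the expected code length is the sum of the merged weights.
merge 2/25 + 33/200 → 49/200
merge 203/1000 + 219/1000 → 211/500
merge 49/200 + 333/1000 → 289/500
merge 211/500 + 289/500 → 1
L = 49/200 + 211/500 + 289/500 + 1 = 449/200 = 2.245 bits/symbol.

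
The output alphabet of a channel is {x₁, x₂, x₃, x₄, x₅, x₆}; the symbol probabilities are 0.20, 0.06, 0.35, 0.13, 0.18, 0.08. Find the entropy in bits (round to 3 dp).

2.357 bits

H = −Σ pᵢ log₂ pᵢ.
−0.20·log₂(0.20) = 0.4644
−0.06·log₂(0.06) = 0.2435
−0.35·log₂(0.35) = 0.5301
−0.13·log₂(0.13) = 0.3826
−0.18·log₂(0.18) = 0.4453
−0.08·log₂(0.08) = 0.2915
Sum ≈ 2.3575 → 2.357 bits.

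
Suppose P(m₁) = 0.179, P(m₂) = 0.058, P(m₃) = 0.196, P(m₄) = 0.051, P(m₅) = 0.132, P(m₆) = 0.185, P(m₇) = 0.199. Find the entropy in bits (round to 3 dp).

H = −Σ pᵢ log₂ pᵢ.
−0.179·log₂(0.179) = 0.4443
−0.058·log₂(0.058) = 0.2383
−0.196·log₂(0.196) = 0.4608
−0.051·log₂(0.051) = 0.2190
−0.132·log₂(0.132) = 0.3856
−0.185·log₂(0.185) = 0.4504
−0.199·log₂(0.199) = 0.4635
Sum ≈ 2.6618 → 2.662 bits.

2.662 bits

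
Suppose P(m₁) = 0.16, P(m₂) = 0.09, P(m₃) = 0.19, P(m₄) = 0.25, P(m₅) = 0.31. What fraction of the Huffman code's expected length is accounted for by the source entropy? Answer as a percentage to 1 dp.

98.4%

Entropy H = −Σ p log₂ p ≈ 2.2147 bits.
Huffman merges: 9/100+4/25→1/4; 19/100+1/4→11/25; 1/4+31/100→14/25; 11/25+14/25→1. L = 9/4 ≈ 2.2500.
Efficiency = H/L = 2.2147/2.2500 = 98.4%.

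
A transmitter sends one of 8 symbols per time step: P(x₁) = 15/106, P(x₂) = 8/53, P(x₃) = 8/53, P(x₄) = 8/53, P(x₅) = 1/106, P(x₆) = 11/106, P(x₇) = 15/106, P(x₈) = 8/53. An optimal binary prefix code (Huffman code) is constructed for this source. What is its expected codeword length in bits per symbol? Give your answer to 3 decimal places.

Repeatedly combine the two least-probable nodes; the expected code length is the sum of the merged weights.
merge 1/106 + 11/106 → 6/53
merge 6/53 + 15/106 → 27/106
merge 15/106 + 8/53 → 31/106
merge 8/53 + 8/53 → 16/53
merge 8/53 + 27/106 → 43/106
merge 31/106 + 16/53 → 63/106
merge 43/106 + 63/106 → 1
L = 6/53 + 27/106 + 31/106 + 16/53 + 43/106 + 63/106 + 1 = 157/53 ≈ 2.962 bits/symbol.

2.962 bits/symbol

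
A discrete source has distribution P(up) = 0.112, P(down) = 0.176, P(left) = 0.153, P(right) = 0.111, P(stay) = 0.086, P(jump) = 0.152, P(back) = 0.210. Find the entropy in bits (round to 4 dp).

2.7516 bits

H = −Σ pᵢ log₂ pᵢ.
−0.112·log₂(0.112) = 0.3537
−0.176·log₂(0.176) = 0.4411
−0.153·log₂(0.153) = 0.4144
−0.111·log₂(0.111) = 0.3520
−0.086·log₂(0.086) = 0.3044
−0.152·log₂(0.152) = 0.4131
−0.210·log₂(0.210) = 0.4728
Sum ≈ 2.7516 → 2.7516 bits.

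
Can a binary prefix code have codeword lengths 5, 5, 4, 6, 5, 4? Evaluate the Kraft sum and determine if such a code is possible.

With common denominator 2^6 = 64: Σ 2^(−ℓᵢ) = 2/64 + 2/64 + 4/64 + 1/64 + 2/64 + 4/64 = 15/64 = 0.234375.
Kraft's inequality requires Σ ≤ 1; here Σ = 0.234375 ≤ 1, so such a prefix code exists.

0.234375; yes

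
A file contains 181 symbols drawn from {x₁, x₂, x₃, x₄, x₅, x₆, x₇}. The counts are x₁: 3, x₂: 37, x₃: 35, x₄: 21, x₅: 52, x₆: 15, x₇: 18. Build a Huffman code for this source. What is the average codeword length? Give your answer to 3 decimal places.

Probabilities are the counts divided by 181.
Repeatedly combine the two least-probable nodes; the expected code length is the sum of the merged weights.
merge 3/181 + 15/181 → 18/181
merge 18/181 + 18/181 → 36/181
merge 21/181 + 35/181 → 56/181
merge 36/181 + 37/181 → 73/181
merge 52/181 + 56/181 → 108/181
merge 73/181 + 108/181 → 1
L = 18/181 + 36/181 + 56/181 + 73/181 + 108/181 + 1 = 472/181 ≈ 2.608 bits/symbol.

2.608 bits/symbol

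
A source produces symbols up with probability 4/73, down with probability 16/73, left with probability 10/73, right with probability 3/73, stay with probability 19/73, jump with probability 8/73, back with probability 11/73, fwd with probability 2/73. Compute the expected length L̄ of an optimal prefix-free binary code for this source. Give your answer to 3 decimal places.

Repeatedly combine the two least-probable nodes; the expected code length is the sum of the merged weights.
merge 2/73 + 3/73 → 5/73
merge 4/73 + 5/73 → 9/73
merge 8/73 + 9/73 → 17/73
merge 10/73 + 11/73 → 21/73
merge 16/73 + 17/73 → 33/73
merge 19/73 + 21/73 → 40/73
merge 33/73 + 40/73 → 1
L = 5/73 + 9/73 + 17/73 + 21/73 + 33/73 + 40/73 + 1 = 198/73 ≈ 2.712 bits/symbol.

2.712 bits/symbol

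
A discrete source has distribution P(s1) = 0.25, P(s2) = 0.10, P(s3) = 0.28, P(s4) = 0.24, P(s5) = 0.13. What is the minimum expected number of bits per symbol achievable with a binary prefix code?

Repeatedly combine the two least-probable nodes; the expected code length is the sum of the merged weights.
merge 1/10 + 13/100 → 23/100
merge 23/100 + 6/25 → 47/100
merge 1/4 + 7/25 → 53/100
merge 47/100 + 53/100 → 1
L = 23/100 + 47/100 + 53/100 + 1 = 223/100 = 2.23 bits/symbol.

2.23 bits/symbol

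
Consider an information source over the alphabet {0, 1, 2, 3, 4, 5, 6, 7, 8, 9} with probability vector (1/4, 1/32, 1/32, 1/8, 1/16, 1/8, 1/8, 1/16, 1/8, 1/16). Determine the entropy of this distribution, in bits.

Each probability is a power of 1/2, so log₂(1/p) is an integer.
H = Σ p·log₂(1/p) = 1/4·2 + 1/32·5 + 1/32·5 + 1/8·3 + 1/16·4 + 1/8·3 + 1/8·3 + 1/16·4 + 1/8·3 + 1/16·4 = 3.0625 bits.

3.0625 bits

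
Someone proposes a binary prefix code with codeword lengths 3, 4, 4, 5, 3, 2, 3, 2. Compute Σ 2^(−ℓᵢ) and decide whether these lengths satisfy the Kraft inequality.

1.03125; no

With common denominator 2^5 = 32: Σ 2^(−ℓᵢ) = 4/32 + 2/32 + 2/32 + 1/32 + 4/32 + 8/32 + 4/32 + 8/32 = 33/32 = 1.03125.
Kraft's inequality requires Σ ≤ 1; here Σ = 1.03125 > 1, so no such prefix code exists.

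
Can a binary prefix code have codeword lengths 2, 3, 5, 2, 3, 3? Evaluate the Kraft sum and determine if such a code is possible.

0.90625; yes

With common denominator 2^5 = 32: Σ 2^(−ℓᵢ) = 8/32 + 4/32 + 1/32 + 8/32 + 4/32 + 4/32 = 29/32 = 0.90625.
Kraft's inequality requires Σ ≤ 1; here Σ = 0.90625 ≤ 1, so such a prefix code exists.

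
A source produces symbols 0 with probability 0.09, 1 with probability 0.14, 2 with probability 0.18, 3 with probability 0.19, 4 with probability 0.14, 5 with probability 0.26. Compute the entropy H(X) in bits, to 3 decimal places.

H = −Σ pᵢ log₂ pᵢ.
−0.09·log₂(0.09) = 0.3127
−0.14·log₂(0.14) = 0.3971
−0.18·log₂(0.18) = 0.4453
−0.19·log₂(0.19) = 0.4552
−0.14·log₂(0.14) = 0.3971
−0.26·log₂(0.26) = 0.5053
Sum ≈ 2.5127 → 2.513 bits.

2.513 bits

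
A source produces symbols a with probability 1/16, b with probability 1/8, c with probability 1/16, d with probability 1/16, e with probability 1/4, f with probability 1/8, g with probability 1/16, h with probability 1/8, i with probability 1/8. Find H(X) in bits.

3 bits

Each probability is a power of 1/2, so log₂(1/p) is an integer.
H = Σ p·log₂(1/p) = 1/16·4 + 1/8·3 + 1/16·4 + 1/16·4 + 1/4·2 + 1/8·3 + 1/16·4 + 1/8·3 + 1/8·3 = 3 bits.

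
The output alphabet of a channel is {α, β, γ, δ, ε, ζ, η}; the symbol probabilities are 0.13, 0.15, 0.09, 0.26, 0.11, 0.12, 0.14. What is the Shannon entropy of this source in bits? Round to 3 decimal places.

H = −Σ pᵢ log₂ pᵢ.
−0.13·log₂(0.13) = 0.3826
−0.15·log₂(0.15) = 0.4105
−0.09·log₂(0.09) = 0.3127
−0.26·log₂(0.26) = 0.5053
−0.11·log₂(0.11) = 0.3503
−0.12·log₂(0.12) = 0.3671
−0.14·log₂(0.14) = 0.3971
Sum ≈ 2.7256 → 2.726 bits.

2.726 bits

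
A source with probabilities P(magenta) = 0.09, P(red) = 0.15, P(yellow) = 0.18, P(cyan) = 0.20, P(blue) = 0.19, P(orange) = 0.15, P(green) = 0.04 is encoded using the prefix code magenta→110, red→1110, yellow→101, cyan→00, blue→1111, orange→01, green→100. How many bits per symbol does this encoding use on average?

2.99 bits/symbol

L̄ = Σ pᵢ·ℓᵢ = 0.09·3 + 0.15·4 + 0.18·3 + 0.20·2 + 0.19·4 + 0.15·2 + 0.04·3 = 2.99 bits/symbol.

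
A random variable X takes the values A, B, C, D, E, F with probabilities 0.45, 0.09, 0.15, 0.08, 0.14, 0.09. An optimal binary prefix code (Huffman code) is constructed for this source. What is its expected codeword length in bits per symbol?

2.27 bits/symbol

Repeatedly combine the two least-probable nodes; the expected code length is the sum of the merged weights.
merge 2/25 + 9/100 → 17/100
merge 9/100 + 7/50 → 23/100
merge 3/20 + 17/100 → 8/25
merge 23/100 + 8/25 → 11/20
merge 9/20 + 11/20 → 1
L = 17/100 + 23/100 + 8/25 + 11/20 + 1 = 227/100 = 2.27 bits/symbol.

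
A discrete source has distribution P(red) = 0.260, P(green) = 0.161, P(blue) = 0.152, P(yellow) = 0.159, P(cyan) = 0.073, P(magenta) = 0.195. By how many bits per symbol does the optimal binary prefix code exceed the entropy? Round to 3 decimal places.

Entropy H = −Σ p log₂ p ≈ 2.5000 bits.
Huffman merges: 73/1000+19/125→9/40; 159/1000+161/1000→8/25; 39/200+9/40→21/50; 13/50+8/25→29/50; 21/50+29/50→1. L = 509/200 ≈ 2.5450.
L − H = 2.5450 − 2.5000 = 0.045 bits.

0.045 bits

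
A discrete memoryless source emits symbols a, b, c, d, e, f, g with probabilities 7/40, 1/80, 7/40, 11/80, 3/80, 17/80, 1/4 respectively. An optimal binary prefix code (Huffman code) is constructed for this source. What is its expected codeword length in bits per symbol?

Repeatedly combine the two least-probable nodes; the expected code length is the sum of the merged weights.
merge 1/80 + 3/80 → 1/20
merge 1/20 + 11/80 → 3/16
merge 7/40 + 7/40 → 7/20
merge 3/16 + 17/80 → 2/5
merge 1/4 + 7/20 → 3/5
merge 2/5 + 3/5 → 1
L = 1/20 + 3/16 + 7/20 + 2/5 + 3/5 + 1 = 207/80 = 2.5875 bits/symbol.

2.5875 bits/symbol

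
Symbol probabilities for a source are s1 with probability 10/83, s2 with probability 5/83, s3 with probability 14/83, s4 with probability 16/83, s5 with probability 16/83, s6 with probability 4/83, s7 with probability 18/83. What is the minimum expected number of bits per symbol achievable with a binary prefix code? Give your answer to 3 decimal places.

2.699 bits/symbol

Repeatedly combine the two least-probable nodes; the expected code length is the sum of the merged weights.
merge 4/83 + 5/83 → 9/83
merge 9/83 + 10/83 → 19/83
merge 14/83 + 16/83 → 30/83
merge 16/83 + 18/83 → 34/83
merge 19/83 + 30/83 → 49/83
merge 34/83 + 49/83 → 1
L = 9/83 + 19/83 + 30/83 + 34/83 + 49/83 + 1 = 224/83 ≈ 2.699 bits/symbol.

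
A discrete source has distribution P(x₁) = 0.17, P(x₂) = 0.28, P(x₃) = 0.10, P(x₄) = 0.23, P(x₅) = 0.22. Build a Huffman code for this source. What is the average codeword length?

Repeatedly combine the two least-probable nodes; the expected code length is the sum of the merged weights.
merge 1/10 + 17/100 → 27/100
merge 11/50 + 23/100 → 9/20
merge 27/100 + 7/25 → 11/20
merge 9/20 + 11/20 → 1
L = 27/100 + 9/20 + 11/20 + 1 = 227/100 = 2.27 bits/symbol.

2.27 bits/symbol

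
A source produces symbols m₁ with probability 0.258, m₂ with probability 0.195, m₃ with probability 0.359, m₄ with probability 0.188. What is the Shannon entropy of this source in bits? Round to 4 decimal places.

1.9481 bits

H = −Σ pᵢ log₂ pᵢ.
−0.258·log₂(0.258) = 0.5043
−0.195·log₂(0.195) = 0.4599
−0.359·log₂(0.359) = 0.5306
−0.188·log₂(0.188) = 0.4533
Sum ≈ 1.9481 → 1.9481 bits.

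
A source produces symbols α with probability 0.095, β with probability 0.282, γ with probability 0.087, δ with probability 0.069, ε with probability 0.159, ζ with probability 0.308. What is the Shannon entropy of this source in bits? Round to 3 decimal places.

2.355 bits

H = −Σ pᵢ log₂ pᵢ.
−0.095·log₂(0.095) = 0.3226
−0.282·log₂(0.282) = 0.5150
−0.087·log₂(0.087) = 0.3065
−0.069·log₂(0.069) = 0.2662
−0.159·log₂(0.159) = 0.4218
−0.308·log₂(0.308) = 0.5233
Sum ≈ 2.3554 → 2.355 bits.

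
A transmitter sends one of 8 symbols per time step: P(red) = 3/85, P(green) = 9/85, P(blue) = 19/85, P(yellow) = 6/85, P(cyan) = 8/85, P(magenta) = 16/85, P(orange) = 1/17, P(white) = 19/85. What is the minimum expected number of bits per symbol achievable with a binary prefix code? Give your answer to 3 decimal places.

Repeatedly combine the two least-probable nodes; the expected code length is the sum of the merged weights.
merge 3/85 + 1/17 → 8/85
merge 6/85 + 8/85 → 14/85
merge 8/85 + 9/85 → 1/5
merge 14/85 + 16/85 → 6/17
merge 1/5 + 19/85 → 36/85
merge 19/85 + 6/17 → 49/85
merge 36/85 + 49/85 → 1
L = 8/85 + 14/85 + 1/5 + 6/17 + 36/85 + 49/85 + 1 = 239/85 ≈ 2.812 bits/symbol.

2.812 bits/symbol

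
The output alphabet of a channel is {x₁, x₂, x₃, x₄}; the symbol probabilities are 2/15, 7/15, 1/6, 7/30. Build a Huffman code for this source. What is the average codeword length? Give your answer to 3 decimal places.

1.833 bits/symbol

Repeatedly combine the two least-probable nodes; the expected code length is the sum of the merged weights.
merge 2/15 + 1/6 → 3/10
merge 7/30 + 3/10 → 8/15
merge 7/15 + 8/15 → 1
L = 3/10 + 8/15 + 1 = 11/6 ≈ 1.833 bits/symbol.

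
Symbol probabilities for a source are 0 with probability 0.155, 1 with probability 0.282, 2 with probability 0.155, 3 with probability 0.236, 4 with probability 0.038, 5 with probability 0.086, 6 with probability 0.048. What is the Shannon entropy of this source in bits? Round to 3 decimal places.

2.534 bits

H = −Σ pᵢ log₂ pᵢ.
−0.155·log₂(0.155) = 0.4169
−0.282·log₂(0.282) = 0.5150
−0.155·log₂(0.155) = 0.4169
−0.236·log₂(0.236) = 0.4916
−0.038·log₂(0.038) = 0.1793
−0.086·log₂(0.086) = 0.3044
−0.048·log₂(0.048) = 0.2103
Sum ≈ 2.5344 → 2.534 bits.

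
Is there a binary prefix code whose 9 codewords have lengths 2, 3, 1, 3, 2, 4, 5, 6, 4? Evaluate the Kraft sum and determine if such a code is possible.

With common denominator 2^6 = 64: Σ 2^(−ℓᵢ) = 16/64 + 8/64 + 32/64 + 8/64 + 16/64 + 4/64 + 2/64 + 1/64 + 4/64 = 91/64 = 1.421875.
Kraft's inequality requires Σ ≤ 1; here Σ = 1.421875 > 1, so no such prefix code exists.

1.421875; no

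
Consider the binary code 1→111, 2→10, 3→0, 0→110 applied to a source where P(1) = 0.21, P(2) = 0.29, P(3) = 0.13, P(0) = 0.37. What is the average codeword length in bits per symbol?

2.45 bits/symbol

L̄ = Σ pᵢ·ℓᵢ = 0.21·3 + 0.29·2 + 0.13·1 + 0.37·3 = 2.45 bits/symbol.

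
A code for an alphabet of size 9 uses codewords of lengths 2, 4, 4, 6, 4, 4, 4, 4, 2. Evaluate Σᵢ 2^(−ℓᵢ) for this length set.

0.890625

With common denominator 2^6 = 64: Σ 2^(−ℓᵢ) = 16/64 + 4/64 + 4/64 + 1/64 + 4/64 + 4/64 + 4/64 + 4/64 + 16/64 = 57/64 = 0.890625.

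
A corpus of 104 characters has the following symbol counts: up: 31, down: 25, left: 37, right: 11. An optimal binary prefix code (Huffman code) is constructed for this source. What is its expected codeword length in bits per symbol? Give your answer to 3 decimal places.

Probabilities are the counts divided by 104.
Repeatedly combine the two least-probable nodes; the expected code length is the sum of the merged weights.
merge 11/104 + 25/104 → 9/26
merge 31/104 + 9/26 → 67/104
merge 37/104 + 67/104 → 1
L = 9/26 + 67/104 + 1 = 207/104 ≈ 1.990 bits/symbol.

1.990 bits/symbol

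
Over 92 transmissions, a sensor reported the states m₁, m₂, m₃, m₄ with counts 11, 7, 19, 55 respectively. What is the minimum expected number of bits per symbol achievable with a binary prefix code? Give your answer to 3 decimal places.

Probabilities are the counts divided by 92.
Repeatedly combine the two least-probable nodes; the expected code length is the sum of the merged weights.
merge 7/92 + 11/92 → 9/46
merge 9/46 + 19/92 → 37/92
merge 37/92 + 55/92 → 1
L = 9/46 + 37/92 + 1 = 147/92 ≈ 1.598 bits/symbol.

1.598 bits/symbol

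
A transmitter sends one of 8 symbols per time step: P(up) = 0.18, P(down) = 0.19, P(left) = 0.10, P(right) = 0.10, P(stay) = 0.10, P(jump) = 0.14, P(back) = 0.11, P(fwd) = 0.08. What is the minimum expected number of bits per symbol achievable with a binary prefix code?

Repeatedly combine the two least-probable nodes; the expected code length is the sum of the merged weights.
merge 2/25 + 1/10 → 9/50
merge 1/10 + 1/10 → 1/5
merge 11/100 + 7/50 → 1/4
merge 9/50 + 9/50 → 9/25
merge 19/100 + 1/5 → 39/100
merge 1/4 + 9/25 → 61/100
merge 39/100 + 61/100 → 1
L = 9/50 + 1/5 + 1/4 + 9/25 + 39/100 + 61/100 + 1 = 299/100 = 2.99 bits/symbol.

2.99 bits/symbol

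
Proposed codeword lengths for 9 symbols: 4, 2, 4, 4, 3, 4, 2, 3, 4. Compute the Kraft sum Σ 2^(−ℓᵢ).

1.0625

With common denominator 2^4 = 16: Σ 2^(−ℓᵢ) = 1/16 + 4/16 + 1/16 + 1/16 + 2/16 + 1/16 + 4/16 + 2/16 + 1/16 = 17/16 = 1.0625.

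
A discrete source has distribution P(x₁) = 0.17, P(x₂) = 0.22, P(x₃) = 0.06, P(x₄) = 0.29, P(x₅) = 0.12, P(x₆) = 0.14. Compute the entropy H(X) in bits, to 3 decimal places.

H = −Σ pᵢ log₂ pᵢ.
−0.17·log₂(0.17) = 0.4346
−0.22·log₂(0.22) = 0.4806
−0.06·log₂(0.06) = 0.2435
−0.29·log₂(0.29) = 0.5179
−0.12·log₂(0.12) = 0.3671
−0.14·log₂(0.14) = 0.3971
Sum ≈ 2.4408 → 2.441 bits.

2.441 bits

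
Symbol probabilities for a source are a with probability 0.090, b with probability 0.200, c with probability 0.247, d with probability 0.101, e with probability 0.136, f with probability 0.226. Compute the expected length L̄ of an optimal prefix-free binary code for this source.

2.518 bits/symbol

Repeatedly combine the two least-probable nodes; the expected code length is the sum of the merged weights.
merge 9/100 + 101/1000 → 191/1000
merge 17/125 + 191/1000 → 327/1000
merge 1/5 + 113/500 → 213/500
merge 247/1000 + 327/1000 → 287/500
merge 213/500 + 287/500 → 1
L = 191/1000 + 327/1000 + 213/500 + 287/500 + 1 = 1259/500 = 2.518 bits/symbol.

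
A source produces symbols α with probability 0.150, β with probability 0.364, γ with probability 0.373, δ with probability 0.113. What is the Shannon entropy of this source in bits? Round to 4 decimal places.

H = −Σ pᵢ log₂ pᵢ.
−0.150·log₂(0.150) = 0.4105
−0.364·log₂(0.364) = 0.5307
−0.373·log₂(0.373) = 0.5307
−0.113·log₂(0.113) = 0.3555
Sum ≈ 1.8274 → 1.8274 bits.

1.8274 bits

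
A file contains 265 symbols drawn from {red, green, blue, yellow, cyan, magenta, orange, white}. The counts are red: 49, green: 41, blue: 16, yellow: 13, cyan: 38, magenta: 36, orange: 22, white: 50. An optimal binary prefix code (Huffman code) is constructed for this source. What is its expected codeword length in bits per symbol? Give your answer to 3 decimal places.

2.921 bits/symbol

Probabilities are the counts divided by 265.
Repeatedly combine the two least-probable nodes; the expected code length is the sum of the merged weights.
merge 13/265 + 16/265 → 29/265
merge 22/265 + 29/265 → 51/265
merge 36/265 + 38/265 → 74/265
merge 41/265 + 49/265 → 18/53
merge 10/53 + 51/265 → 101/265
merge 74/265 + 18/53 → 164/265
merge 101/265 + 164/265 → 1
L = 29/265 + 51/265 + 74/265 + 18/53 + 101/265 + 164/265 + 1 = 774/265 ≈ 2.921 bits/symbol.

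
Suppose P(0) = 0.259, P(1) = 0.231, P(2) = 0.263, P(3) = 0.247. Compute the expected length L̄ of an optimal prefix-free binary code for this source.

2 bits/symbol

Repeatedly combine the two least-probable nodes; the expected code length is the sum of the merged weights.
merge 231/1000 + 247/1000 → 239/500
merge 259/1000 + 263/1000 → 261/500
merge 239/500 + 261/500 → 1
L = 239/500 + 261/500 + 1 = 2 bits/symbol.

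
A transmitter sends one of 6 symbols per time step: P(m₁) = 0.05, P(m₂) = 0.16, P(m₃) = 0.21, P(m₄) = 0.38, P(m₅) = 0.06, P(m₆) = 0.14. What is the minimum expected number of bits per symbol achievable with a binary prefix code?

2.35 bits/symbol

Repeatedly combine the two least-probable nodes; the expected code length is the sum of the merged weights.
merge 1/20 + 3/50 → 11/100
merge 11/100 + 7/50 → 1/4
merge 4/25 + 21/100 → 37/100
merge 1/4 + 37/100 → 31/50
merge 19/50 + 31/50 → 1
L = 11/100 + 1/4 + 37/100 + 31/50 + 1 = 47/20 = 2.35 bits/symbol.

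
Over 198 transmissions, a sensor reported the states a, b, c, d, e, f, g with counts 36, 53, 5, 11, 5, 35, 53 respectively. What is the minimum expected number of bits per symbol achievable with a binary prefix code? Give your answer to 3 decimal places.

2.439 bits/symbol

Probabilities are the counts divided by 198.
Repeatedly combine the two least-probable nodes; the expected code length is the sum of the merged weights.
merge 5/198 + 5/198 → 5/99
merge 5/99 + 1/18 → 7/66
merge 7/66 + 35/198 → 28/99
merge 2/11 + 53/198 → 89/198
merge 53/198 + 28/99 → 109/198
merge 89/198 + 109/198 → 1
L = 5/99 + 7/66 + 28/99 + 89/198 + 109/198 + 1 = 161/66 ≈ 2.439 bits/symbol.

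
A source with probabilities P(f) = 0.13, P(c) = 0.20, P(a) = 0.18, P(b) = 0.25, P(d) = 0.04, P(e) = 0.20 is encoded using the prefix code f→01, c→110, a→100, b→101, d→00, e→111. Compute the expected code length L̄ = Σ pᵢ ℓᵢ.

2.83 bits/symbol

L̄ = Σ pᵢ·ℓᵢ = 0.13·2 + 0.20·3 + 0.18·3 + 0.25·3 + 0.04·2 + 0.20·3 = 2.83 bits/symbol.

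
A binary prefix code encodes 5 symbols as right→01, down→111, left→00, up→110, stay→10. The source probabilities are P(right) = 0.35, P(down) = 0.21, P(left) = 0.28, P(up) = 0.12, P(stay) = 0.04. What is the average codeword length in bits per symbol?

2.33 bits/symbol

L̄ = Σ pᵢ·ℓᵢ = 0.35·2 + 0.21·3 + 0.28·2 + 0.12·3 + 0.04·2 = 2.33 bits/symbol.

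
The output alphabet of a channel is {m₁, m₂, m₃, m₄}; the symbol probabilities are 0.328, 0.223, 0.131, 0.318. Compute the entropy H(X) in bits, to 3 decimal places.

H = −Σ pᵢ log₂ pᵢ.
−0.328·log₂(0.328) = 0.5275
−0.223·log₂(0.223) = 0.4828
−0.131·log₂(0.131) = 0.3841
−0.318·log₂(0.318) = 0.5256
Sum ≈ 1.9200 → 1.920 bits.

1.920 bits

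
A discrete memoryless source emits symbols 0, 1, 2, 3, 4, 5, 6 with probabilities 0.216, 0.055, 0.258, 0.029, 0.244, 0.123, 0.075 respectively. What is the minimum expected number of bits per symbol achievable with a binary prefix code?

Repeatedly combine the two least-probable nodes; the expected code length is the sum of the merged weights.
merge 29/1000 + 11/200 → 21/250
merge 3/40 + 21/250 → 159/1000
merge 123/1000 + 159/1000 → 141/500
merge 27/125 + 61/250 → 23/50
merge 129/500 + 141/500 → 27/50
merge 23/50 + 27/50 → 1
L = 21/250 + 159/1000 + 141/500 + 23/50 + 27/50 + 1 = 101/40 = 2.525 bits/symbol.

2.525 bits/symbol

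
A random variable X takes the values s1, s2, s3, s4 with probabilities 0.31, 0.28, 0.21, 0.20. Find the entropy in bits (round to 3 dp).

H = −Σ pᵢ log₂ pᵢ.
−0.31·log₂(0.31) = 0.5238
−0.28·log₂(0.28) = 0.5142
−0.21·log₂(0.21) = 0.4728
−0.20·log₂(0.20) = 0.4644
Sum ≈ 1.9752 → 1.975 bits.

1.975 bits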